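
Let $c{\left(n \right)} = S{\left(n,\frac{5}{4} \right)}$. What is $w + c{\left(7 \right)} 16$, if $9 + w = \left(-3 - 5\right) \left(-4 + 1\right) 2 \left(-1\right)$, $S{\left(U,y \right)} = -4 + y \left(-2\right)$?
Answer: $-161$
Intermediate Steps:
$S{\left(U,y \right)} = -4 - 2 y$
$c{\left(n \right)} = - \frac{13}{2}$ ($c{\left(n \right)} = -4 - 2 \cdot \frac{5}{4} = -4 - 2 \cdot 5 \cdot \frac{1}{4} = -4 - \frac{5}{2} = - \frac{13}{2}$)
$w = -57$ ($w = -9 + \left(-3 - 5\right) \left(-4 + 1\right) 2 \left(-1\right) = -9 + \left(-8\right) \left(-3\right) 2 \left(-1\right) = -9 + 24 \cdot 2 \left(-1\right) = -9 + 48 \left(-1\right) = -9 - 48 = -57$)
$w + c{\left(7 \right)} 16 = -57 - 104 = -161$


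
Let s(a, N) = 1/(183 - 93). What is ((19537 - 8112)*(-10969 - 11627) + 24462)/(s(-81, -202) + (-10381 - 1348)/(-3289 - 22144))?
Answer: -590862900136860/1081043 ≈ -5.4657e+8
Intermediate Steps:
s(a, N) = 1/90
((19537 - 8112)*(-10969 - 11627) + 24462)/(s(-81, -202) + (-10381 - 1348)/(-3289 - 22144)) = ((19537 - 8112)*(-10969 - 11627) + 24462)/(1/90 + (-10381 - 1348)/(-3289 - 22144)) = (11425*(-22596) + 24462)/(1/90 - 11729/(-25433)) = (-258159300 + 24462)/(1/90 - 11729*(-1/25433)) = -258134838/(1/90 + 11729/25433) = -258134838/1081043/2288970 = -258134838*2288970/1081043 = -590862900136860/1081043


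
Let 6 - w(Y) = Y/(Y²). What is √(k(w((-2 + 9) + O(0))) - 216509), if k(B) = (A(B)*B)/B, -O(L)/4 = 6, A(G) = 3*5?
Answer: I*√216494 ≈ 465.29*I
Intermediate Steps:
A(G) = 15
O(L) = -24 (O(L) = -4*6 = -24)
w(Y) = 6 - 1/Y (w(Y) = 6 - Y/(Y²) = 6 - Y/Y² = 6 - 1/Y)
k(B) = 15 (k(B) = (15*B)/B = 15)
√(k(w((-2 + 9) + O(0))) - 216509) = √(15 - 216509) = √(-216494) = I*√216494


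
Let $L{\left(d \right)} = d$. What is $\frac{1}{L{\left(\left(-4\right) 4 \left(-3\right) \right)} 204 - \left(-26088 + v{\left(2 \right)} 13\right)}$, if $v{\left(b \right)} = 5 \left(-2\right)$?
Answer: $\frac{1}{36010} \approx 2.777 \cdot 10^{-5}$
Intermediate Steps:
$v{\left(b \right)} = -10$
$\frac{1}{L{\left(\left(-4\right) 4 \left(-3\right) \right)} 204 - \left(-26088 + v{\left(2 \right)} 13\right)} = \frac{1}{\left(-4\right) 4 \left(-3\right) 204 + \left(25985 - \left(-103 - 130\right)\right)} = \frac{1}{\left(-16\right) \left(-3\right) 204 + \left(25985 - \left(-103 - 130\right)\right)} = \frac{1}{48 \cdot 204 + \left(25985 - -233\right)} = \frac{1}{9792 + \left(25985 + 233\right)} = \frac{1}{9792 + 26218} = \frac{1}{36010}$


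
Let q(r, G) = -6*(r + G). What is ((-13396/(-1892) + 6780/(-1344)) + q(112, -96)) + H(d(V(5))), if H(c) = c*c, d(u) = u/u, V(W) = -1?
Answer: -4924877/52976 ≈ -92.964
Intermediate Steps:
q(r, G) = -6*G - 6*r (q(r, G) = -6*(G + r) = -6*G - 6*r)
d(u) = 1
H(c) = c²
((-13396/(-1892) + 6780/(-1344)) + q(112, -96)) + H(d(V(5))) = ((-13396/(-1892) + 6780/(-1344)) + (-6*(-96) - 6*112)) + 1² = ((-13396*(-1/1892) + 6780*(-1/1344)) + (576 - 672)) + 1 = ((3349/473 - 565/112) - 96) + 1 = (107843/52976 - 96) + 1 = -4977853/52976 + 1 = -4924877/52976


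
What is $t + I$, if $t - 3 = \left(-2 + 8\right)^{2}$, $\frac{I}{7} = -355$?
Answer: $-2446$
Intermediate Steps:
$I = -2485$ ($I = 7 \left(-355\right) = -2485$)
$t = 39$ ($t = 3 + \left(-2 + 8\right)^{2} = 3 + 6^{2} = 3 + 36 = 39$)
$t + I = 39 - 2485 = -2446$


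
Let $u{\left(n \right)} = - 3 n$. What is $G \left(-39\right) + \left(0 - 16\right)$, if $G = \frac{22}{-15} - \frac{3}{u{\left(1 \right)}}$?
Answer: $\frac{11}{5} \approx 2.2$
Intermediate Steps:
$G = - \frac{7}{15}$ ($G = \frac{22}{-15} - \frac{3}{\left(-3\right) 1} = 22 \left(- \frac{1}{15}\right) - \frac{3}{-3} = - \frac{22}{15} - -1 = - \frac{22}{15} + 1 = - \frac{7}{15} \approx -0.46667$)
$G \left(-39\right) + \left(0 - 16\right) = \left(- \frac{7}{15}\right) \left(-39\right) + \left(0 - 16\right) = \frac{91}{5} + \left(0 - 16\right) = \frac{91}{5} - 16 = \frac{11}{5}$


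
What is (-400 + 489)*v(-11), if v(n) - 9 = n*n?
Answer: 11570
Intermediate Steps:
v(n) = 9 + n² (v(n) = 9 + n*n = 9 + n²)
(-400 + 489)*v(-11) = (-400 + 489)*(9 + (-11)²) = 89*(9 + 121) = 89*130 = 11570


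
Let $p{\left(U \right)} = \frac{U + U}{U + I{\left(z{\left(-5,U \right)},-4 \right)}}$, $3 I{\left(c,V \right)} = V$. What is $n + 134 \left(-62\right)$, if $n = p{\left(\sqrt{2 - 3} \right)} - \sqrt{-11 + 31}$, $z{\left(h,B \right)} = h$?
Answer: $- \frac{207682}{25} - 2 \sqrt{5} - \frac{24 i}{25} \approx -8311.8 - 0.96 i$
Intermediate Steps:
$I{\left(c,V \right)} = \frac{V}{3}$
$p{\left(U \right)} = \frac{2 U}{- \frac{4}{3} + U}$ ($p{\left(U \right)} = \frac{U + U}{U + \frac{1}{3} \left(-4\right)} = \frac{2 U}{U - \frac{4}{3}} = \frac{2 U}{- \frac{4}{3} + U}$)
$n = - 2 \sqrt{5} + \frac{6 i \left(-4 - 3 i\right)}{25}$ ($n = \frac{6 \sqrt{2 - 3}}{-4 + 3 \sqrt{2 - 3}} - \sqrt{-11 + 31} = \frac{6 \sqrt{-1}}{-4 + 3 \sqrt{-1}} - \sqrt{20} = \frac{6 i}{-4 + 3 i} - 2 \sqrt{5} = 6 i \frac{-4 - 3 i}{25} - 2 \sqrt{5} = \frac{6 i \left(-4 - 3 i\right)}{25} - 2 \sqrt{5} = - 2 \sqrt{5} + \frac{6 i \left(-4 - 3 i\right)}{25} \approx -3.7521 - 0.96 i$)
$n + 134 \left(-62\right) = \left(\frac{18}{25} - 2 \sqrt{5} - \frac{24 i}{25}\right) + 134 \left(-62\right) = \left(\frac{18}{25} - 2 \sqrt{5} - \frac{24 i}{25}\right) - 8308 = - \frac{207682}{25} - 2 \sqrt{5} - \frac{24 i}{25}$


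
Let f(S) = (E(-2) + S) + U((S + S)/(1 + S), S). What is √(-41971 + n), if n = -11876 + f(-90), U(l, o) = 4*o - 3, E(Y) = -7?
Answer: I*√54307 ≈ 233.04*I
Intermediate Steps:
U(l, o) = -3 + 4*o
f(S) = -10 + 5*S (f(S) = (-7 + S) + (-3 + 4*S) = -10 + 5*S)
n = -12336 (n = -11876 + (-10 + 5*(-90)) = -11876 + (-10 - 450) = -11876 - 460 = -12336)
√(-41971 + n) = √(-41971 - 12336) = √(-54307) = I*√54307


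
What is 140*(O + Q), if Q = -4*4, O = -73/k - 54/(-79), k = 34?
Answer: -3283490/1343 ≈ -2444.9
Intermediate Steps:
O = -3931/2686 (O = -73/34 - 54/(-79) = -73*1/34 - 54*(-1/79) = -73/34 + 54/79 = -3931/2686 ≈ -1.4635)
Q = -16
140*(O + Q) = 140*(-3931/2686 - 16) = 140*(-46907/2686) = -3283490/1343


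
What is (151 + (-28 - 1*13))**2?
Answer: 12100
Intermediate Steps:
(151 + (-28 - 1*13))**2 = (151 + (-28 - 13))**2 = (151 - 41)**2 = 110**2 = 12100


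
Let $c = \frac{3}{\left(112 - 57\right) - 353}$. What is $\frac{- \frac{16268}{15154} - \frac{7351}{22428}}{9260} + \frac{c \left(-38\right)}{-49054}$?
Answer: $- \frac{915091872804677}{5750816641973408880} \approx -0.00015912$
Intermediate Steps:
$c = - \frac{3}{298}$ ($c = \frac{3}{\left(112 - 57\right) - 353} = \frac{3}{55 - 353} = \frac{3}{-298} = 3 \left(- \frac{1}{298}\right) = - \frac{3}{298} \approx -0.010067$)
$\frac{- \frac{16268}{15154} - \frac{7351}{22428}}{9260} + \frac{c \left(-38\right)}{-49054} = \frac{- \frac{16268}{15154} - \frac{7351}{22428}}{9260} + \frac{\left(- \frac{3}{298}\right) \left(-38\right)}{-49054} = \left(\left(-16268\right) \frac{1}{15154} - \frac{7351}{22428}\right) \frac{1}{9260} + \frac{57}{149} \left(- \frac{1}{49054}\right) = \left(- \frac{8134}{7577} - \frac{7351}{22428}\right) \frac{1}{9260} - \frac{57}{7309046} = \left(- \frac{238127879}{169936956}\right) \frac{1}{9260} - \frac{57}{7309046} = - \frac{238127879}{1573616212560} - \frac{57}{7309046} = - \frac{915091872804677}{5750816641973408880}$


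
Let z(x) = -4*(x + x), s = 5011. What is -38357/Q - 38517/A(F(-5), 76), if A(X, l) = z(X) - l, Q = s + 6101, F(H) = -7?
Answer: 106808441/55560 ≈ 1922.4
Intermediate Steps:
z(x) = -8*x
Q = 11112 (Q = 5011 + 6101 = 11112)
A(X, l) = -l - 8*X (A(X, l) = -8*X - l = -l - 8*X)
-38357/Q - 38517/A(F(-5), 76) = -38357/11112 - 38517/(-1*76 - 8*(-7)) = -38357*1/11112 - 38517/(-76 + 56) = -38357/11112 - 38517/(-20) = -38357/11112 - 38517*(-1/20) = -38357/11112 + 38517/20 = 106808441/55560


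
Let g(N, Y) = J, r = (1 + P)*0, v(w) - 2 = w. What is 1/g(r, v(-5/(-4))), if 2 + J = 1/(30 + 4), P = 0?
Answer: -34/67 ≈ -0.50746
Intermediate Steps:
v(w) = 2 + w
r = 0 (r = (1 + 0)*0 = 1*0 = 0)
J = -67/34 (J = -2 + 1/(30 + 4) = -2 + 1/34 = -67/34 ≈ -1.9706)
g(N, Y) = -67/34
1/g(r, v(-5/(-4))) = 1/(-67/34) = -34/67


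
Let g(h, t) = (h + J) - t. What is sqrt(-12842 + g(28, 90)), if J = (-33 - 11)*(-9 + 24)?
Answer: 2*I*sqrt(3391) ≈ 116.46*I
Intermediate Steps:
J = -660 (J = -44*15 = -660)
g(h, t) = -660 + h - t (g(h, t) = (h - 660) - t = (-660 + h) - t = -660 + h - t)
sqrt(-12842 + g(28, 90)) = sqrt(-12842 + (-660 + 28 - 1*90)) = sqrt(-12842 + (-660 + 28 - 90)) = sqrt(-12842 - 722) = sqrt(-13564) = 2*I*sqrt(3391)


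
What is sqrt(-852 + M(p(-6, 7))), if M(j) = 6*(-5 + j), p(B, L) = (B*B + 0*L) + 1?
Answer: 2*I*sqrt(165) ≈ 25.69*I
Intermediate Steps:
p(B, L) = 1 + B**2 (p(B, L) = (B**2 + 0) + 1 = B**2 + 1 = 1 + B**2)
M(j) = -30 + 6*j
sqrt(-852 + M(p(-6, 7))) = sqrt(-852 + (-30 + 6*(1 + (-6)**2))) = sqrt(-852 + (-30 + 6*(1 + 36))) = sqrt(-852 + (-30 + 6*37)) = sqrt(-852 + (-30 + 222)) = sqrt(-852 + 192) = sqrt(-660) = 2*I*sqrt(165)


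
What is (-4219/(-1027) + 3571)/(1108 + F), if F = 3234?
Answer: 1835818/2229617 ≈ 0.82338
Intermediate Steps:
(-4219/(-1027) + 3571)/(1108 + F) = (-4219/(-1027) + 3571)/(1108 + 3234) = (-4219*(-1/1027) + 3571)/4342 = (4219/1027 + 3571)*(1/4342) = (3671636/1027)*(1/4342) = 1835818/2229617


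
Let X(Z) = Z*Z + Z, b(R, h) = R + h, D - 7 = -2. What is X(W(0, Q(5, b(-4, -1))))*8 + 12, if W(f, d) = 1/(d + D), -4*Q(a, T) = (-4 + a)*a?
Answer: 3308/225 ≈ 14.702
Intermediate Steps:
D = 5 (D = 7 - 2 = 5)
Q(a, T) = -a*(-4 + a)/4 (Q(a, T) = -(-4 + a)*a/4 = -a*(-4 + a)/4)
W(f, d) = 1/(5 + d) (W(f, d) = 1/(d + 5) = 1/(5 + d))
X(Z) = Z + Z**2 (X(Z) = Z**2 + Z = Z + Z**2)
X(W(0, Q(5, b(-4, -1))))*8 + 12 = ((1 + 1/(5 + (1/4)*5*(4 - 1*5)))/(5 + (1/4)*5*(4 - 1*5)))*8 + 12 = ((1 + 1/(5 + (1/4)*5*(4 - 5)))/(5 + (1/4)*5*(4 - 5)))*8 + 12 = ((1 + 1/(5 + (1/4)*5*(-1)))/(5 + (1/4)*5*(-1)))*8 + 12 = ((1 + 1/(5 - 5/4))/(5 - 5/4))*8 + 12 = ((1 + 1/(15/4))/(15/4))*8 + 12 = (4*(1 + 4/15)/15)*8 + 12 = ((4/15)*(19/15))*8 + 12 = (76/225)*8 + 12 = 608/225 + 12 = 3308/225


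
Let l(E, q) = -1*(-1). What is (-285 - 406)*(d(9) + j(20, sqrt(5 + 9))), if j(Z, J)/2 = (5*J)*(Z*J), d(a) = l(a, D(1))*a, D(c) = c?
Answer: -1941019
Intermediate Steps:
l(E, q) = 1
d(a) = a (d(a) = 1*a = a)
j(Z, J) = 10*Z*J**2 (j(Z, J) = 2*((5*J)*(Z*J)) = 2*((5*J)*(J*Z)) = 2*(5*Z*J**2) = 10*Z*J**2)
(-285 - 406)*(d(9) + j(20, sqrt(5 + 9))) = (-285 - 406)*(9 + 10*20*(sqrt(5 + 9))**2) = -691*(9 + 10*20*(sqrt(14))**2) = -691*(9 + 10*20*14) = -691*(9 + 2800) = -691*2809 = -1941019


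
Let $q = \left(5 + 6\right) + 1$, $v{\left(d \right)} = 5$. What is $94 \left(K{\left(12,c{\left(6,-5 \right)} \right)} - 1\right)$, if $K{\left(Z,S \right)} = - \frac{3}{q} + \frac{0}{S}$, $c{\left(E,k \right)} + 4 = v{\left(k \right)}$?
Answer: $- \frac{235}{2} \approx -117.5$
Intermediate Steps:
$q = 12$ ($q = 11 + 1 = 12$)
$c{\left(E,k \right)} = 1$ ($c{\left(E,k \right)} = -4 + 5 = 1$)
$K{\left(Z,S \right)} = - \frac{1}{4}$ ($K{\left(Z,S \right)} = - \frac{3}{12} + \frac{0}{S} = \left(-3\right) \frac{1}{12} + 0 = - \frac{1}{4} + 0 = - \frac{1}{4}$)
$94 \left(K{\left(12,c{\left(6,-5 \right)} \right)} - 1\right) = 94 \left(- \frac{1}{4} - 1\right) = 94 \left(- \frac{5}{4}\right) = - \frac{235}{2}$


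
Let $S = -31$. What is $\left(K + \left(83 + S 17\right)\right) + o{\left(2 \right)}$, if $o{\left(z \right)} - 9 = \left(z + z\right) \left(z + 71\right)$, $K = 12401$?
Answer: $12258$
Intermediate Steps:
$o{\left(z \right)} = 9 + 2 z \left(71 + z\right)$ ($o{\left(z \right)} = 9 + \left(z + z\right) \left(z + 71\right) = 9 + 2 z \left(71 + z\right)$)
$\left(K + \left(83 + S 17\right)\right) + o{\left(2 \right)} = \left(12401 + \left(83 - 527\right)\right) + \left(9 + 2 \cdot 2^{2} + 142 \cdot 2\right) = \left(12401 + \left(83 - 527\right)\right) + \left(9 + 2 \cdot 4 + 284\right) = \left(12401 - 444\right) + \left(9 + 8 + 284\right) = 11957 + 301 = 12258$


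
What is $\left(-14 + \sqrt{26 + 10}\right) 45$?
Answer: $-360$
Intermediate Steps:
$\left(-14 + \sqrt{26 + 10}\right) 45 = \left(-14 + \sqrt{36}\right) 45 = \left(-14 + 6\right) 45 = \left(-8\right) 45 = -360$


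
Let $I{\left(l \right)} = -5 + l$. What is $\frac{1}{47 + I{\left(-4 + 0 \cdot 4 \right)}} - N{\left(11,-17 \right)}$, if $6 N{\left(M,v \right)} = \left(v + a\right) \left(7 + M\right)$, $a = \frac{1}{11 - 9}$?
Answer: $\frac{941}{19} \approx 49.526$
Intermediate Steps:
$a = \frac{1}{2} \approx 0.5$
$N{\left(M,v \right)} = \frac{\left(\frac{1}{2} + v\right) \left(7 + M\right)}{6}$ ($N{\left(M,v \right)} = \frac{\left(v + \frac{1}{2}\right) \left(7 + M\right)}{6} = \frac{\left(\frac{1}{2} + v\right) \left(7 + M\right)}{6}$)
$\frac{1}{47 + I{\left(-4 + 0 \cdot 4 \right)}} - N{\left(11,-17 \right)} = \frac{1}{47 + \left(-5 + \left(-4 + 0 \cdot 4\right)\right)} - \left(\frac{7}{12} + \frac{1}{12} \cdot 11 + \frac{7}{6} \left(-17\right) + \frac{1}{6} \cdot 11 \left(-17\right)\right) = \frac{1}{47 + \left(-5 + \left(-4 + 0\right)\right)} - \left(\frac{7}{12} + \frac{11}{12} - \frac{119}{6} - \frac{187}{6}\right) = \frac{1}{47 - 9} - - \frac{99}{2} = \frac{1}{47 - 9} + \frac{99}{2} = \frac{1}{38} + \frac{99}{2} = \frac{941}{19}$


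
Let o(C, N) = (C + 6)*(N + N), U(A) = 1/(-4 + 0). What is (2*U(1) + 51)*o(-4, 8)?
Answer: 1616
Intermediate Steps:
U(A) = -¼ (U(A) = 1/(-4) = -¼)
o(C, N) = 2*N*(6 + C) (o(C, N) = (6 + C)*(2*N) = 2*N*(6 + C))
(2*U(1) + 51)*o(-4, 8) = (2*(-¼) + 51)*(2*8*(6 - 4)) = (-½ + 51)*(2*8*2) = (101/2)*32 = 1616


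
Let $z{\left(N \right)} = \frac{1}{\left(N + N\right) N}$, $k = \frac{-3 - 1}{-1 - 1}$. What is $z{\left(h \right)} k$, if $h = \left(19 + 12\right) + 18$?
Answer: $\frac{1}{2401} \approx 0.00041649$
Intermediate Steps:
$k = 2$ ($k = - \frac{4}{-2} = \left(-4\right) \left(- \frac{1}{2}\right) = 2$)
$h = 49$ ($h = 31 + 18 = 49$)
$z{\left(N \right)} = \frac{1}{2 N^{2}}$ ($z{\left(N \right)} = \frac{1}{2 N N} = \frac{\frac{1}{2} \frac{1}{N}}{N} = \frac{1}{2 N^{2}}$)
$z{\left(h \right)} k = \frac{1}{2 \cdot 2401} \cdot 2 = \frac{1}{2} \cdot \frac{1}{2401} \cdot 2 = \frac{1}{4802} \cdot 2 = \frac{1}{2401}$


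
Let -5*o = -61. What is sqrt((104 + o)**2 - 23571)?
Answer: I*sqrt(251714)/5 ≈ 100.34*I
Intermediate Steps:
o = 61/5 (o = -1/5*(-61) = 61/5 ≈ 12.200)
sqrt((104 + o)**2 - 23571) = sqrt((104 + 61/5)**2 - 23571) = sqrt((581/5)**2 - 23571) = sqrt(337561/25 - 23571) = sqrt(-251714/25) = I*sqrt(251714)/5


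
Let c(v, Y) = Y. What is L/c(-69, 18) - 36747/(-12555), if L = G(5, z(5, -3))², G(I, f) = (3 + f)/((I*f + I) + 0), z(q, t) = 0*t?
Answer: 13703/4650 ≈ 2.9469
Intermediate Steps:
z(q, t) = 0
G(I, f) = (3 + f)/(I + I*f) (G(I, f) = (3 + f)/((I + I*f) + 0) = (3 + f)/(I + I*f))
L = 9/25 (L = ((3 + 0)/(5*(1 + 0)))² = ((⅕)*3/1)² = ((⅕)*1*3)² = (⅗)² = 9/25 ≈ 0.36000)
L/c(-69, 18) - 36747/(-12555) = (9/25)/18 - 36747/(-12555) = (9/25)*(1/18) - 36747*(-1/12555) = 1/50 + 1361/465 = 13703/4650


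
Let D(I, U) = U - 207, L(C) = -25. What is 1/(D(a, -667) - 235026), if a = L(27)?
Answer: -1/235900 ≈ -4.2391e-6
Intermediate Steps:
a = -25
D(I, U) = -207 + U
1/(D(a, -667) - 235026) = 1/((-207 - 667) - 235026) = 1/(-874 - 235026) = 1/(-235900) = -1/235900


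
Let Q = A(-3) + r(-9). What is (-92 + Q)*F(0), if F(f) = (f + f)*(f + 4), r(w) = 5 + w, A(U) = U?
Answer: 0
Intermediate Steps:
Q = -7 (Q = -3 + (5 - 9) = -3 - 4 = -7)
F(f) = 2*f*(4 + f) (F(f) = (2*f)*(4 + f) = 2*f*(4 + f))
(-92 + Q)*F(0) = (-92 - 7)*(2*0*(4 + 0)) = -198*0*4 = -99*0 = 0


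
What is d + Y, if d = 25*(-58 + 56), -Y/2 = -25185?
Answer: 50320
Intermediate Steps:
Y = 50370 (Y = -2*(-25185) = 50370)
d = -50 (d = 25*(-2) = -50)
d + Y = -50 + 50370 = 50320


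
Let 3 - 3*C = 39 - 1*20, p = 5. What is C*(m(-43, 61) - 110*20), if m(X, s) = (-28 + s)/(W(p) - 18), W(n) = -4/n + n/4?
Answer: 4121920/351 ≈ 11743.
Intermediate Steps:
W(n) = -4/n + n/4 (W(n) = -4/n + n*(¼) = -4/n + n/4)
m(X, s) = 560/351 - 20*s/351 (m(X, s) = (-28 + s)/((-4/5 + (¼)*5) - 18) = (-28 + s)/((-4*⅕ + 5/4) - 18) = (-28 + s)/((-⅘ + 5/4) - 18) = (-28 + s)/(9/20 - 18) = (-28 + s)/(-351/20) = (-28 + s)*(-20/351) = 560/351 - 20*s/351)
C = -16/3 (C = 1 - (39 - 1*20)/3 = 1 - (39 - 20)/3 = 1 - ⅓*19 = 1 - 19/3 = -16/3 ≈ -5.3333)
C*(m(-43, 61) - 110*20) = -16*((560/351 - 20/351*61) - 110*20)/3 = -16*((560/351 - 1220/351) - 1*2200)/3 = -16*(-220/117 - 2200)/3 = -16/3*(-257620/117) = 4121920/351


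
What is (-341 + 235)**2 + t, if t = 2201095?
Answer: 2212331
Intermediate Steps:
(-341 + 235)**2 + t = (-341 + 235)**2 + 2201095 = (-106)**2 + 2201095 = 11236 + 2201095 = 2212331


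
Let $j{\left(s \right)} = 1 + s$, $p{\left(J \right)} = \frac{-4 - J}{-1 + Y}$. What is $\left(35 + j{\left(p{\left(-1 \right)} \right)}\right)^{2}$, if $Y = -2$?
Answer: $1369$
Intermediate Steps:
$p{\left(J \right)} = \frac{4}{3} + \frac{J}{3}$ ($p{\left(J \right)} = \frac{-4 - J}{-1 - 2} = \frac{-4 - J}{-3} = \left(-4 - J\right) \left(- \frac{1}{3}\right) = \frac{4}{3} + \frac{J}{3}$)
$\left(35 + j{\left(p{\left(-1 \right)} \right)}\right)^{2} = \left(35 + \left(1 + \left(\frac{4}{3} + \frac{1}{3} \left(-1\right)\right)\right)\right)^{2} = \left(35 + \left(1 + \left(\frac{4}{3} - \frac{1}{3}\right)\right)\right)^{2} = \left(35 + \left(1 + 1\right)\right)^{2} = \left(35 + 2\right)^{2} = 37^{2} = 1369$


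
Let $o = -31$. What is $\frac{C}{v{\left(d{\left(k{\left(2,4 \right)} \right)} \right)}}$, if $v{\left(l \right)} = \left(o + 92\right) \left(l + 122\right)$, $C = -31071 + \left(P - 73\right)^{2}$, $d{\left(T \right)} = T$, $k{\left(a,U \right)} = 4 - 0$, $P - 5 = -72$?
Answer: $- \frac{11471}{7686} \approx -1.4925$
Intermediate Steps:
$P = -67$ ($P = 5 - 72 = -67$)
$k{\left(a,U \right)} = 4$ ($k{\left(a,U \right)} = 4 + 0 = 4$)
$C = -11471$ ($C = -31071 + \left(-67 - 73\right)^{2} = -31071 + \left(-140\right)^{2} = -31071 + 19600 = -11471$)
$v{\left(l \right)} = 7442 + 61 l$ ($v{\left(l \right)} = \left(-31 + 92\right) \left(l + 122\right) = 61 \left(122 + l\right) = 7442 + 61 l$)
$\frac{C}{v{\left(d{\left(k{\left(2,4 \right)} \right)} \right)}} = - \frac{11471}{7442 + 61 \cdot 4} = - \frac{11471}{7442 + 244} = - \frac{11471}{7686}$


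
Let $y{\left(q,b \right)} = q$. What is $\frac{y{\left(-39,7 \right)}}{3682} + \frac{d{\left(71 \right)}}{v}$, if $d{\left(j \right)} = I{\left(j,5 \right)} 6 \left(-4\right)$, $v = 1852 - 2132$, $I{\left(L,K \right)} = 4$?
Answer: $\frac{6117}{18410} \approx 0.33226$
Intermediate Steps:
$v = -280$ ($v = 1852 - 2132 = -280$)
$d{\left(j \right)} = -96$ ($d{\left(j \right)} = 4 \cdot 6 \left(-4\right) = 24 \left(-4\right) = -96$)
$\frac{y{\left(-39,7 \right)}}{3682} + \frac{d{\left(71 \right)}}{v} = - \frac{39}{3682} - \frac{96}{-280} = \left(-39\right) \frac{1}{3682} - - \frac{12}{35} = - \frac{39}{3682} + \frac{12}{35} = \frac{6117}{18410}$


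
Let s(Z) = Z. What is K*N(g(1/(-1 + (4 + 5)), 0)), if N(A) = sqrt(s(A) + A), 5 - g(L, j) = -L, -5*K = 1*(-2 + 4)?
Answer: -sqrt(41)/5 ≈ -1.2806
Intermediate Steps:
K = -2/5 (K = -(-2 + 4)/5 = -2/5 ≈ -0.40000)
g(L, j) = 5 + L (g(L, j) = 5 - (-1)*L = 5 + L)
N(A) = sqrt(2)*sqrt(A) (N(A) = sqrt(A + A) = sqrt(2*A) = sqrt(2)*sqrt(A))
K*N(g(1/(-1 + (4 + 5)), 0)) = -2*sqrt(2)*sqrt(5 + 1/(-1 + (4 + 5)))/5 = -2*sqrt(2)*sqrt(5 + 1/(-1 + 9))/5 = -2*sqrt(2)*sqrt(5 + 1/8)/5 = -2*sqrt(2)*sqrt(41/8)/5 = -2*sqrt(2)*sqrt(82)/4/5 = -sqrt(41)/5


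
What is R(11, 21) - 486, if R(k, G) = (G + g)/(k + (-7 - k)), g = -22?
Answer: -3401/7 ≈ -485.86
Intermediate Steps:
R(k, G) = 22/7 - G/7 (R(k, G) = (G - 22)/(k + (-7 - k)) = (-22 + G)/(-7) = (-22 + G)*(-⅐) = 22/7 - G/7)
R(11, 21) - 486 = (22/7 - ⅐*21) - 486 = (22/7 - 3) - 486 = ⅐ - 486 = -3401/7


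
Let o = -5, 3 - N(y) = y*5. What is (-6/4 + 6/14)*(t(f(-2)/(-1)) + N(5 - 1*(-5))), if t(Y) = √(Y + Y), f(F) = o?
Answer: 705/14 - 15*√10/14 ≈ 46.969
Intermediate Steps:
N(y) = 3 - 5*y (N(y) = 3 - y*5 = 3 - 5*y)
f(F) = -5
t(Y) = √2*√Y (t(Y) = √(2*Y) = √2*√Y)
(-6/4 + 6/14)*(t(f(-2)/(-1)) + N(5 - 1*(-5))) = (-6/4 + 6/14)*(√2*√(-5/(-1)) + (3 - 5*(5 - 1*(-5)))) = (-6*¼ + 6*(1/14))*(√2*√(-5*(-1)) + (3 - 5*(5 + 5))) = (-3/2 + 3/7)*(√2*√5 + (3 - 5*10)) = -15*(√10 + (3 - 50))/14 = -15*(√10 - 47)/14 = -15*(-47 + √10)/14 = 705/14 - 15*√10/14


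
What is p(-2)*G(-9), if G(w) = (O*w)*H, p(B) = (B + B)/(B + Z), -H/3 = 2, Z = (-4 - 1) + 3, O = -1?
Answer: -54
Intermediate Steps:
Z = -2 (Z = -5 + 3 = -2)
H = -6 (H = -3*2 = -6)
p(B) = 2*B/(-2 + B) (p(B) = (B + B)/(B - 2) = (2*B)/(-2 + B) = 2*B/(-2 + B))
G(w) = 6*w (G(w) = -w*(-6) = 6*w)
p(-2)*G(-9) = (2*(-2)/(-2 - 2))*(6*(-9)) = (2*(-2)/(-4))*(-54) = (2*(-2)*(-¼))*(-54) = 1*(-54) = -54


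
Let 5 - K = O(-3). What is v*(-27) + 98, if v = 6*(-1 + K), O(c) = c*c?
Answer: 908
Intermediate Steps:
O(c) = c²
K = -4 (K = 5 - 1*(-3)² = 5 - 1*9 = 5 - 9 = -4)
v = -30 (v = 6*(-1 - 4) = 6*(-5) = -30)
v*(-27) + 98 = -30*(-27) + 98 = 810 + 98 = 908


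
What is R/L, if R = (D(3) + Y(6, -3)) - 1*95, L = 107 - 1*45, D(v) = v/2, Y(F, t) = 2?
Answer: -183/124 ≈ -1.4758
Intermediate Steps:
D(v) = v/2 (D(v) = v*(1/2) = v/2)
L = 62 (L = 107 - 45 = 62)
R = -183/2 (R = ((1/2)*3 + 2) - 1*95 = (3/2 + 2) - 95 = 7/2 - 95 = -183/2 ≈ -91.500)
R/L = -183/2/62 = (1/62)*(-183/2) = -183/124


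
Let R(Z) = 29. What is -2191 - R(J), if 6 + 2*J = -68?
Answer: -2220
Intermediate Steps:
J = -37 (J = -3 + (½)*(-68) = -3 - 34 = -37)
-2191 - R(J) = -2191 - 1*29 = -2191 - 29 = -2220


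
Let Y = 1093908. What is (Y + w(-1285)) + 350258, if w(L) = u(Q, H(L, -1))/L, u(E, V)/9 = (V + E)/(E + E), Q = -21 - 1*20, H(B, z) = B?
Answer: 76085879743/52685 ≈ 1.4442e+6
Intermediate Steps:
Q = -41 (Q = -21 - 20 = -41)
u(E, V) = 9*(E + V)/(2*E) (u(E, V) = 9*((V + E)/(E + E)) = 9*((E + V)/((2*E))) = 9*((E + V)*(1/(2*E))) = 9*((E + V)/(2*E)) = 9*(E + V)/(2*E))
w(L) = (9/2 - 9*L/82)/L (w(L) = ((9/2)*(-41 + L)/(-41))/L = ((9/2)*(-1/41)*(-41 + L))/L = (9/2 - 9*L/82)/L)
(Y + w(-1285)) + 350258 = (1093908 + (9/82)*(41 - 1*(-1285))/(-1285)) + 350258 = (1093908 + (9/82)*(-1/1285)*(41 + 1285)) + 350258 = (1093908 + (9/82)*(-1/1285)*1326) + 350258 = (1093908 - 5967/52685) + 350258 = 57632537013/52685 + 350258 = 76085879743/52685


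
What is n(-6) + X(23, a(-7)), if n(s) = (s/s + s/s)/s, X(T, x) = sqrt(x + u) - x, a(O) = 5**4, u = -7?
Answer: -1876/3 + sqrt(618) ≈ -600.47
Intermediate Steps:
a(O) = 625
X(T, x) = sqrt(-7 + x) - x (X(T, x) = sqrt(x - 7) - x = sqrt(-7 + x) - x)
n(s) = 2/s (n(s) = (1 + 1)/s = 2/s)
n(-6) + X(23, a(-7)) = 2/(-6) + (sqrt(-7 + 625) - 1*625) = 2*(-1/6) + (sqrt(618) - 625) = -1/3 + (-625 + sqrt(618)) = -1876/3 + sqrt(618)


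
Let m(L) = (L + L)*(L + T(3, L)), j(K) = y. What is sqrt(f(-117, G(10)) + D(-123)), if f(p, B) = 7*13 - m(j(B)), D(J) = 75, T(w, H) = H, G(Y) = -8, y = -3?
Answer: sqrt(130) ≈ 11.402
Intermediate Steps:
j(K) = -3
m(L) = 4*L**2 (m(L) = (L + L)*(L + L) = (2*L)*(2*L) = 4*L**2)
f(p, B) = 55 (f(p, B) = 7*13 - 4*(-3)**2 = 91 - 4*9 = 91 - 1*36 = 91 - 36 = 55)
sqrt(f(-117, G(10)) + D(-123)) = sqrt(55 + 75) = sqrt(130)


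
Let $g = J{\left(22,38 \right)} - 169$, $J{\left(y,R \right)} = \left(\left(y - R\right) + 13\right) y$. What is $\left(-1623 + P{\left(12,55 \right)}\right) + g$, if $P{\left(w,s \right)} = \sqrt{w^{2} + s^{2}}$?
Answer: $-1858 + \sqrt{3169} \approx -1801.7$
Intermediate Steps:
$J{\left(y,R \right)} = y \left(13 + y - R\right)$ ($J{\left(y,R \right)} = \left(13 + y - R\right) y = y \left(13 + y - R\right)$)
$P{\left(w,s \right)} = \sqrt{s^{2} + w^{2}}$
$g = -235$ ($g = 22 \left(13 + 22 - 38\right) - 169 = 22 \left(-3\right) - 169 = -66 - 169 = -235$)
$\left(-1623 + P{\left(12,55 \right)}\right) + g = \left(-1623 + \sqrt{55^{2} + 12^{2}}\right) - 235 = \left(-1623 + \sqrt{3025 + 144}\right) - 235 = \left(-1623 + \sqrt{3169}\right) - 235 = -1858 + \sqrt{3169}$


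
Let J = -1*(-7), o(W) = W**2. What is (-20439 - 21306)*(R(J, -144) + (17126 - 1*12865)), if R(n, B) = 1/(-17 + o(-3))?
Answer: -1422961815/8 ≈ -1.7787e+8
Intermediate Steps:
J = 7
R(n, B) = -1/8 (R(n, B) = 1/(-17 + (-3)**2) = 1/(-17 + 9) = 1/(-8) = -1/8)
(-20439 - 21306)*(R(J, -144) + (17126 - 1*12865)) = (-20439 - 21306)*(-1/8 + (17126 - 1*12865)) = -41745*(-1/8 + (17126 - 12865)) = -41745*(-1/8 + 4261) = -41745*34087/8 = -1422961815/8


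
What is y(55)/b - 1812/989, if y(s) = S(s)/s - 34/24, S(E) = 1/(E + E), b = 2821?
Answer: -185603820991/101275874700 ≈ -1.8327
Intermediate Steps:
S(E) = 1/(2*E)
y(s) = -17/12 + 1/(2*s²) (y(s) = (1/(2*s))/s - 34/24 = 1/(2*s²) - 34*1/24 = 1/(2*s²) - 17/12 = -17/12 + 1/(2*s²))
y(55)/b - 1812/989 = (-17/12 + (½)/55²)/2821 - 1812/989 = (-17/12 + (½)*(1/3025))*(1/2821) - 1812*1/989 = (-17/12 + 1/6050)*(1/2821) - 1812/989 = -51419/36300*1/2821 - 1812/989 = -51419/102402300 - 1812/989 = -185603820991/101275874700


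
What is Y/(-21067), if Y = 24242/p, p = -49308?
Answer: 12121/519385818 ≈ 2.3337e-5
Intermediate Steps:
Y = -12121/24654 (Y = 24242/(-49308) = 24242*(-1/49308) = -12121/24654 ≈ -0.49164)
Y/(-21067) = -12121/24654/(-21067) = -12121/24654*(-1/21067) = 12121/519385818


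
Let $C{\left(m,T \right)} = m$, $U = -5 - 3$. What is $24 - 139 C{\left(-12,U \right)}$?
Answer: $1692$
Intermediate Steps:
$U = -8$ ($U = -5 - 3 = -8$)
$24 - 139 C{\left(-12,U \right)} = 24 - -1668 = 24 + 1668 = 1692$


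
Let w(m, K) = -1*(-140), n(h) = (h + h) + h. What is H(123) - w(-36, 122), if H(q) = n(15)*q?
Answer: 5395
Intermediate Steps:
n(h) = 3*h (n(h) = 2*h + h = 3*h)
w(m, K) = 140
H(q) = 45*q (H(q) = (3*15)*q = 45*q)
H(123) - w(-36, 122) = 45*123 - 1*140 = 5535 - 140 = 5395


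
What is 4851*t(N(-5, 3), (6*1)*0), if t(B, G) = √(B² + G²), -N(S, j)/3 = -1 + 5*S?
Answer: 378378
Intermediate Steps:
N(S, j) = 3 - 15*S (N(S, j) = -3*(-1 + 5*S) = 3 - 15*S)
4851*t(N(-5, 3), (6*1)*0) = 4851*√((3 - 15*(-5))² + ((6*1)*0)²) = 4851*√((3 + 75)² + (6*0)²) = 4851*√(78² + 0²) = 4851*√(6084 + 0) = 4851*√6084 = 4851*78 = 378378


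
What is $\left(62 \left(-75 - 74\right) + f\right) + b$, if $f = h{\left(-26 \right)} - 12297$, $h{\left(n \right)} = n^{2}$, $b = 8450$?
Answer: $-12409$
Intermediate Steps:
$f = -11621$ ($f = \left(-26\right)^{2} - 12297 = 676 - 12297 = -11621$)
$\left(62 \left(-75 - 74\right) + f\right) + b = \left(62 \left(-75 - 74\right) - 11621\right) + 8450 = \left(62 \left(-149\right) - 11621\right) + 8450 = \left(-9238 - 11621\right) + 8450 = -20859 + 8450 = -12409$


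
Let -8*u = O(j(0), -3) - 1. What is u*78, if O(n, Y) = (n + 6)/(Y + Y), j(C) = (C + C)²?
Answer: 39/2 ≈ 19.500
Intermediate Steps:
j(C) = 4*C² (j(C) = (2*C)² = 4*C²)
O(n, Y) = (6 + n)/(2*Y) (O(n, Y) = (6 + n)/((2*Y)) = (6 + n)*(1/(2*Y)) = (6 + n)/(2*Y))
u = ¼ (u = -((½)*(6 + 4*0²)/(-3) - 1)/8 = -((½)*(-⅓)*(6 + 4*0) - 1)/8 = -((½)*(-⅓)*(6 + 0) - 1)/8 = -((½)*(-⅓)*6 - 1)/8 = -(-1 - 1)/8 = -⅛*(-2) = ¼ ≈ 0.25000)
u*78 = (¼)*78 = 39/2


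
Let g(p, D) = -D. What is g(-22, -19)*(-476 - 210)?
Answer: -13034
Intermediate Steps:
g(-22, -19)*(-476 - 210) = (-1*(-19))*(-476 - 210) = 19*(-686) = -13034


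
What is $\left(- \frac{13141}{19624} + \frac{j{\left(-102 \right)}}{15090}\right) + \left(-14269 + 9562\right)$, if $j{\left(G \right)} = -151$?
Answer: $- \frac{697033548017}{148063080} \approx -4707.7$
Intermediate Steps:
$\left(- \frac{13141}{19624} + \frac{j{\left(-102 \right)}}{15090}\right) + \left(-14269 + 9562\right) = \left(- \frac{13141}{19624} - \frac{151}{15090}\right) + \left(-14269 + 9562\right) = \left(\left(-13141\right) \frac{1}{19624} - \frac{151}{15090}\right) - 4707 = \left(- \frac{13141}{19624} - \frac{151}{15090}\right) - 4707 = - \frac{100630457}{148063080} - 4707 = - \frac{697033548017}{148063080}$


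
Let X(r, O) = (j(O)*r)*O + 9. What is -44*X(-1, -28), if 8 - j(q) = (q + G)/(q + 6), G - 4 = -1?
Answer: -8852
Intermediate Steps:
G = 3 (G = 4 - 1 = 3)
j(q) = 8 - (3 + q)/(6 + q) (j(q) = 8 - (q + 3)/(q + 6) = 8 - (3 + q)/(6 + q))
X(r, O) = 9 + O*r*(45 + 7*O)/(6 + O) (X(r, O) = (((45 + 7*O)/(6 + O))*r)*O + 9 = (r*(45 + 7*O)/(6 + O))*O + 9 = O*r*(45 + 7*O)/(6 + O) + 9 = 9 + O*r*(45 + 7*O)/(6 + O))
-44*X(-1, -28) = -44*(54 + 9*(-28) - 28*(-1)*(45 + 7*(-28)))/(6 - 28) = -44*(54 - 252 - 28*(-1)*(45 - 196))/(-22) = -(-2)*(54 - 252 - 28*(-1)*(-151)) = -(-2)*(54 - 252 - 4228) = -(-2)*(-4426) = -44*2213/11 = -8852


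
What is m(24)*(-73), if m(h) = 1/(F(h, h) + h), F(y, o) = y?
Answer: -73/48 ≈ -1.5208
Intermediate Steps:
m(h) = 1/(2*h) (m(h) = 1/(h + h) = 1/(2*h))
m(24)*(-73) = ((1/2)/24)*(-73) = ((1/2)*(1/24))*(-73) = (1/48)*(-73) = -73/48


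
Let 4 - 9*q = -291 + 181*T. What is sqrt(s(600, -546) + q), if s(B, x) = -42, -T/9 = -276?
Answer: I*sqrt(449687)/3 ≈ 223.53*I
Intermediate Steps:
T = 2484 (T = -9*(-276) = 2484)
q = -449309/9 (q = 4/9 - (-291 + 181*2484)/9 = 4/9 - (-291 + 449604)/9 = 4/9 - 1/9*449313 = 4/9 - 149771/3 = -449309/9 ≈ -49923.)
sqrt(s(600, -546) + q) = sqrt(-42 - 449309/9) = sqrt(-449687/9) = I*sqrt(449687)/3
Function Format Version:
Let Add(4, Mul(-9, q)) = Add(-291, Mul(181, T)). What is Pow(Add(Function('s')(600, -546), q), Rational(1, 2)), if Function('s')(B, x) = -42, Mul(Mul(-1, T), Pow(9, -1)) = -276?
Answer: Mul(Rational(1, 3), I, Pow(449687, Rational(1, 2))) ≈ Mul(223.53, I)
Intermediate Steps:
T = 2484 (T = Mul(-9, -276) = 2484)
q = Rational(-449309, 9) (q = Add(Rational(4, 9), Mul(Rational(-1, 9), Add(-291, Mul(181, 2484)))) = Add(Rational(4, 9), Mul(Rational(-1, 9), Add(-291, 449604))) = Add(Rational(4, 9), Mul(Rational(-1, 9), 449313)) = Add(Rational(4, 9), Rational(-149771, 3)) = Rational(-449309, 9) ≈ -49923.)
Pow(Add(Function('s')(600, -546), q), Rational(1, 2)) = Pow(Add(-42, Rational(-449309, 9)), Rational(1, 2)) = Pow(Rational(-449687, 9), Rational(1, 2)) = Mul(Rational(1, 3), I, Pow(449687, Rational(1, 2)))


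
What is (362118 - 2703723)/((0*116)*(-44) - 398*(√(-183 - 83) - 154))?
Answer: -8585885/227258 - 111505*I*√266/454516 ≈ -37.78 - 4.0012*I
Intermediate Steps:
(362118 - 2703723)/((0*116)*(-44) - 398*(√(-183 - 83) - 154)) = -2341605/(0*(-44) - 398*(√(-266) - 154)) = -2341605/(0 - 398*(I*√266 - 154)) = -2341605/(0 - 398*(-154 + I*√266)) = -2341605/(0 + (61292 - 398*I*√266)) = -2341605/(61292 - 398*I*√266)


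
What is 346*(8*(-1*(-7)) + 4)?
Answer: 20760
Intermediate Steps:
346*(8*(-1*(-7)) + 4) = 346*(8*7 + 4) = 346*(56 + 4) = 346*60 = 20760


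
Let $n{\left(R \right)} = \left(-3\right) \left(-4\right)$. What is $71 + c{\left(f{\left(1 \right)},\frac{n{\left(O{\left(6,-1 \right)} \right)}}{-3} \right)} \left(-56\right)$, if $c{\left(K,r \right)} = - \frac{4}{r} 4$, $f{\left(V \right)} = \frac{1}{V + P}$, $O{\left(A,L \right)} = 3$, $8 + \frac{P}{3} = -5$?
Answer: $-153$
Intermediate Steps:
$P = -39$ ($P = -24 + 3 \left(-5\right) = -24 - 15 = -39$)
$n{\left(R \right)} = 12$
$f{\left(V \right)} = \frac{1}{-39 + V}$ ($f{\left(V \right)} = \frac{1}{V - 39} = \frac{1}{-39 + V}$)
$c{\left(K,r \right)} = - \frac{16}{r}$
$71 + c{\left(f{\left(1 \right)},\frac{n{\left(O{\left(6,-1 \right)} \right)}}{-3} \right)} \left(-56\right) = 71 + - \frac{16}{12 \frac{1}{-3}} \left(-56\right) = 71 + - \frac{16}{12 \left(- \frac{1}{3}\right)} \left(-56\right) = 71 + - \frac{16}{-4} \left(-56\right) = 71 + \left(-16\right) \left(- \frac{1}{4}\right) \left(-56\right) = 71 + 4 \left(-56\right) = 71 - 224 = -153$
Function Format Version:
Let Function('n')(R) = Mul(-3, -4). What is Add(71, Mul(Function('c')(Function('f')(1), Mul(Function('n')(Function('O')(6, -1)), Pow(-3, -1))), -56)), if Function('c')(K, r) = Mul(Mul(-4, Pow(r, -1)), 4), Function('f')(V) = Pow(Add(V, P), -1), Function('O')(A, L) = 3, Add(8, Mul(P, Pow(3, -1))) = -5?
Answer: -153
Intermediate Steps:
P = -39 (P = Add(-24, Mul(3, -5)) = Add(-24, -15) = -39)
Function('n')(R) = 12
Function('f')(V) = Pow(Add(-39, V), -1) (Function('f')(V) = Pow(Add(V, -39), -1) = Pow(Add(-39, V), -1))
Function('c')(K, r) = Mul(-16, Pow(r, -1))
Add(71, Mul(Function('c')(Function('f')(1), Mul(Function('n')(Function('O')(6, -1)), Pow(-3, -1))), -56)) = Add(71, Mul(Mul(-16, Pow(Mul(12, Pow(-3, -1)), -1)), -56)) = Add(71, Mul(Mul(-16, Pow(Mul(12, Rational(-1, 3)), -1)), -56)) = Add(71, Mul(Mul(-16, Pow(-4, -1)), -56)) = Add(71, Mul(Mul(-16, Rational(-1, 4)), -56)) = Add(71, Mul(4, -56)) = Add(71, -224) = -153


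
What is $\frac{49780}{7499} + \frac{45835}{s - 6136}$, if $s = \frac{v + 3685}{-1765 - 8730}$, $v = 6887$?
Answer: $- \frac{401081535415}{482994782108} \approx -0.83041$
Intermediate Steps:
$s = - \frac{10572}{10495}$ ($s = \frac{6887 + 3685}{-1765 - 8730} = \frac{10572}{-10495} = 10572 \left(- \frac{1}{10495}\right) = - \frac{10572}{10495} \approx -1.0073$)
$\frac{49780}{7499} + \frac{45835}{s - 6136} = \frac{49780}{7499} + \frac{45835}{- \frac{10572}{10495} - 6136} = 49780 \cdot \frac{1}{7499} + \frac{45835}{- \frac{10572}{10495} - 6136} = \frac{49780}{7499} + \frac{45835}{- \frac{64407892}{10495}} = \frac{49780}{7499} + 45835 \left(- \frac{10495}{64407892}\right) = \frac{49780}{7499} - \frac{481038325}{64407892} = - \frac{401081535415}{482994782108}$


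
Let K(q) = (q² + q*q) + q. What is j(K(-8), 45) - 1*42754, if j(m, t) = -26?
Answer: -42780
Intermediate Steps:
K(q) = q + 2*q² (K(q) = (q² + q²) + q = 2*q² + q = q + 2*q²)
j(K(-8), 45) - 1*42754 = -26 - 1*42754 = -26 - 42754 = -42780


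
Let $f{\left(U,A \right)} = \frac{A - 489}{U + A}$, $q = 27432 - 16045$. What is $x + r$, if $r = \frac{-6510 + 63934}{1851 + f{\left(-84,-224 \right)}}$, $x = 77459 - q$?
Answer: $\frac{37732971704}{570821} \approx 66103.0$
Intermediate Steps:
$q = 11387$
$f{\left(U,A \right)} = \frac{-489 + A}{A + U}$
$x = 66072$ ($x = 77459 - 11387 = 66072$)
$r = \frac{17686592}{570821}$ ($r = \frac{-6510 + 63934}{1851 + \frac{-489 - 224}{-224 - 84}} = \frac{57424}{1851 + \frac{1}{-308} \left(-713\right)} = \frac{57424}{1851 - - \frac{713}{308}} = \frac{57424}{1851 + \frac{713}{308}} = \frac{57424}{\frac{570821}{308}} = 57424 \cdot \frac{308}{570821} = \frac{17686592}{570821} \approx 30.984$)
$x + r = 66072 + \frac{17686592}{570821} = \frac{37732971704}{570821}$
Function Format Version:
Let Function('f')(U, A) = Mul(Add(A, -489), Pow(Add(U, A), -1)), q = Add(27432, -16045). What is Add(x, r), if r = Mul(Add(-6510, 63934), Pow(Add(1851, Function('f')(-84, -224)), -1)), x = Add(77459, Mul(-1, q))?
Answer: Rational(37732971704, 570821) ≈ 66103.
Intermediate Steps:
q = 11387
Function('f')(U, A) = Mul(Pow(Add(A, U), -1), Add(-489, A)) (Function('f')(U, A) = Mul(Add(-489, A), Pow(Add(A, U), -1)) = Mul(Pow(Add(A, U), -1), Add(-489, A)))
x = 66072 (x = Add(77459, Mul(-1, 11387)) = Add(77459, -11387) = 66072)
r = Rational(17686592, 570821) (r = Mul(Add(-6510, 63934), Pow(Add(1851, Mul(Pow(Add(-224, -84), -1), Add(-489, -224))), -1)) = Mul(57424, Pow(Add(1851, Mul(Pow(-308, -1), -713)), -1)) = Mul(57424, Pow(Add(1851, Mul(Rational(-1, 308), -713)), -1)) = Mul(57424, Pow(Add(1851, Rational(713, 308)), -1)) = Mul(57424, Pow(Rational(570821, 308), -1)) = Mul(57424, Rational(308, 570821)) = Rational(17686592, 570821) ≈ 30.984)
Add(x, r) = Add(66072, Rational(17686592, 570821)) = Rational(37732971704, 570821)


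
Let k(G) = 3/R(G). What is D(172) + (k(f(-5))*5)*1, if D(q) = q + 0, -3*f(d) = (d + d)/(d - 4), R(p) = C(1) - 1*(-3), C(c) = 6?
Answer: 521/3 ≈ 173.67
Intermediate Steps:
R(p) = 9 (R(p) = 6 - 1*(-3) = 6 + 3 = 9)
f(d) = -2*d/(3*(-4 + d)) (f(d) = -(d + d)/(3*(d - 4)) = -2*d/(3*(-4 + d)))
D(q) = q
k(G) = ⅓ (k(G) = 3/9 = 3*(⅑) = ⅓)
D(172) + (k(f(-5))*5)*1 = 172 + ((⅓)*5)*1 = 172 + (5/3)*1 = 172 + 5/3 = 521/3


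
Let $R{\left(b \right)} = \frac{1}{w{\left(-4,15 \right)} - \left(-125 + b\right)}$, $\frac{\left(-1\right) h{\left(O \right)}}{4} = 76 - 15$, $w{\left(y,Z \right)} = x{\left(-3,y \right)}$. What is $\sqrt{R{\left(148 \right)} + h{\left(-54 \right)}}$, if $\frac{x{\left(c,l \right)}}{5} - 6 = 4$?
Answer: $\frac{i \sqrt{19761}}{9} \approx 15.619 i$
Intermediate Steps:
$x{\left(c,l \right)} = 50$ ($x{\left(c,l \right)} = 30 + 5 \cdot 4 = 30 + 20 = 50$)
$w{\left(y,Z \right)} = 50$
$h{\left(O \right)} = -244$ ($h{\left(O \right)} = - 4 \left(76 - 15\right) = \left(-4\right) 61 = -244$)
$R{\left(b \right)} = \frac{1}{175 - b}$ ($R{\left(b \right)} = \frac{1}{50 - \left(-125 + b\right)} = \frac{1}{175 - b}$)
$\sqrt{R{\left(148 \right)} + h{\left(-54 \right)}} = \sqrt{\frac{1}{175 - 148} - 244} = \sqrt{\frac{1}{27} - 244} = \sqrt{- \frac{6587}{27}} = \frac{i \sqrt{19761}}{9}$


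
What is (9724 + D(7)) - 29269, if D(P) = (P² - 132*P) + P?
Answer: -20413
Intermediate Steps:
D(P) = P² - 131*P
(9724 + D(7)) - 29269 = (9724 + 7*(-131 + 7)) - 29269 = (9724 + 7*(-124)) - 29269 = (9724 - 868) - 29269 = 8856 - 29269 = -20413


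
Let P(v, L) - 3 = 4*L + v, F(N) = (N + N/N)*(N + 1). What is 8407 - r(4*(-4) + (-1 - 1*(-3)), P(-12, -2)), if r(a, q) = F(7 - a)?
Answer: 7923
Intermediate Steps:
F(N) = (1 + N)**2 (F(N) = (N + 1)*(1 + N) = (1 + N)*(1 + N) = (1 + N)**2)
P(v, L) = 3 + v + 4*L (P(v, L) = 3 + (4*L + v) = 3 + (v + 4*L) = 3 + v + 4*L)
r(a, q) = 15 + (7 - a)**2 - 2*a (r(a, q) = 1 + (7 - a)**2 + 2*(7 - a) = 1 + (7 - a)**2 + (14 - 2*a) = 15 + (7 - a)**2 - 2*a)
8407 - r(4*(-4) + (-1 - 1*(-3)), P(-12, -2)) = 8407 - (64 + (4*(-4) + (-1 - 1*(-3)))**2 - 16*(4*(-4) + (-1 - 1*(-3)))) = 8407 - (64 + (-16 + (-1 + 3))**2 - 16*(-16 + (-1 + 3))) = 8407 - (64 + (-16 + 2)**2 - 16*(-16 + 2)) = 8407 - (64 + (-14)**2 - 16*(-14)) = 8407 - (64 + 196 + 224) = 8407 - 1*484 = 8407 - 484 = 7923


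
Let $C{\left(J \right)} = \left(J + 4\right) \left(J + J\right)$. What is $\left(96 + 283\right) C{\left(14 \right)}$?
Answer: $191016$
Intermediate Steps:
$C{\left(J \right)} = 2 J \left(4 + J\right)$ ($C{\left(J \right)} = \left(4 + J\right) 2 J = 2 J \left(4 + J\right)$)
$\left(96 + 283\right) C{\left(14 \right)} = \left(96 + 283\right) 2 \cdot 14 \left(4 + 14\right) = 379 \cdot 2 \cdot 14 \cdot 18 = 379 \cdot 504 = 191016$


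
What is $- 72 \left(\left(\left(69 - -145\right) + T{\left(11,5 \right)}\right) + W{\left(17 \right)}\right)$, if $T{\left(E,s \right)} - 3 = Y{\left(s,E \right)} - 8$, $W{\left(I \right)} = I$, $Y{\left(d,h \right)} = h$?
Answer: $-17064$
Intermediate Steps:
$T{\left(E,s \right)} = -5 + E$ ($T{\left(E,s \right)} = 3 + \left(E - 8\right) = 3 + \left(-8 + E\right) = -5 + E$)
$- 72 \left(\left(\left(69 - -145\right) + T{\left(11,5 \right)}\right) + W{\left(17 \right)}\right) = - 72 \left(\left(\left(69 - -145\right) + \left(-5 + 11\right)\right) + 17\right) = - 72 \left(\left(\left(69 + 145\right) + 6\right) + 17\right) = - 72 \left(\left(214 + 6\right) + 17\right) = - 72 \left(220 + 17\right) = \left(-72\right) 237 = -17064$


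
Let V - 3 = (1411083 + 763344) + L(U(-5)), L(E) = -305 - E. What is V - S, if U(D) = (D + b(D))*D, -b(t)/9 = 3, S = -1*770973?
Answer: 2944938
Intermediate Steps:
S = -770973
b(t) = -27 (b(t) = -9*3 = -27)
U(D) = D*(-27 + D) (U(D) = (D - 27)*D = (-27 + D)*D = D*(-27 + D))
V = 2173965 (V = 3 + ((1411083 + 763344) + (-305 - (-5)*(-27 - 5))) = 3 + (2174427 + (-305 - (-5)*(-32))) = 3 + (2174427 + (-305 - 1*160)) = 3 + (2174427 + (-305 - 160)) = 3 + (2174427 - 465) = 3 + 2173962 = 2173965)
V - S = 2173965 - 1*(-770973) = 2173965 + 770973 = 2944938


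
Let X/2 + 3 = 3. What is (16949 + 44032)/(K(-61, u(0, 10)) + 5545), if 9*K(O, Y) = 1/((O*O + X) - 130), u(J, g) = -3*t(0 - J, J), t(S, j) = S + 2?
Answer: 1970844939/179208856 ≈ 10.997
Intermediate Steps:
X = 0 (X = -6 + 2*3 = -6 + 6 = 0)
t(S, j) = 2 + S
u(J, g) = -6 + 3*J (u(J, g) = -3*(2 + (0 - J)) = -3*(2 - J) = -6 + 3*J)
K(O, Y) = 1/(9*(-130 + O²)) (K(O, Y) = 1/(9*((O*O + 0) - 130)) = 1/(9*((O² + 0) - 130)) = 1/(9*(O² - 130)) = 1/(9*(-130 + O²)))
(16949 + 44032)/(K(-61, u(0, 10)) + 5545) = (16949 + 44032)/(1/(9*(-130 + (-61)²)) + 5545) = 60981/(1/(9*(-130 + 3721)) + 5545) = 60981/((⅑)/3591 + 5545) = 60981/((⅑)*(1/3591) + 5545) = 60981/(1/32319 + 5545) = 60981/(179208856/32319) = 60981*(32319/179208856) = 1970844939/179208856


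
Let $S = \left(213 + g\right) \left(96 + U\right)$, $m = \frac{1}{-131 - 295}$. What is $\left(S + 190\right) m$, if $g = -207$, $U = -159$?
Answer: $\frac{94}{213} \approx 0.44131$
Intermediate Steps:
$m = - \frac{1}{426}$ ($m = \frac{1}{-426} = - \frac{1}{426} \approx -0.0023474$)
$S = -378$ ($S = \left(213 - 207\right) \left(96 - 159\right) = 6 \left(-63\right) = -378$)
$\left(S + 190\right) m = \left(-378 + 190\right) \left(- \frac{1}{426}\right) = \left(-188\right) \left(- \frac{1}{426}\right) = \frac{94}{213}$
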